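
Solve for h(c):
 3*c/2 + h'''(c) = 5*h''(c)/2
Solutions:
 h(c) = C1 + C2*c + C3*exp(5*c/2) + c^3/10 + 3*c^2/25


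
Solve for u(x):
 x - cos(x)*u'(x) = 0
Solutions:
 u(x) = C1 + Integral(x/cos(x), x)


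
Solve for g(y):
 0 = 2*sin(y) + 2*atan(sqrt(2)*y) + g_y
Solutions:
 g(y) = C1 - 2*y*atan(sqrt(2)*y) + sqrt(2)*log(2*y^2 + 1)/2 + 2*cos(y)


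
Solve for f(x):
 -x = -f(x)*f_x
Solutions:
 f(x) = -sqrt(C1 + x^2)
 f(x) = sqrt(C1 + x^2)


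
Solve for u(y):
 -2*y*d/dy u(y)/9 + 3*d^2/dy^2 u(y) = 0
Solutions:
 u(y) = C1 + C2*erfi(sqrt(3)*y/9)


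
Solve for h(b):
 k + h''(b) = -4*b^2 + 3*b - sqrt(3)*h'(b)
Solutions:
 h(b) = C1 + C2*exp(-sqrt(3)*b) - 4*sqrt(3)*b^3/9 + sqrt(3)*b^2/2 + 4*b^2/3 - sqrt(3)*b*k/3 - 8*sqrt(3)*b/9 - b


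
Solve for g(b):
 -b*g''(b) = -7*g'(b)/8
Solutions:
 g(b) = C1 + C2*b^(15/8)


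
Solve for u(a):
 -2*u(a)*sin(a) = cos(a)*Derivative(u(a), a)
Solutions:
 u(a) = C1*cos(a)^2


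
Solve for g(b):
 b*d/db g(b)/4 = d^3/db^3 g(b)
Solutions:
 g(b) = C1 + Integral(C2*airyai(2^(1/3)*b/2) + C3*airybi(2^(1/3)*b/2), b)


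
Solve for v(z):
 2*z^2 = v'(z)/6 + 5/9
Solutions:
 v(z) = C1 + 4*z^3 - 10*z/3


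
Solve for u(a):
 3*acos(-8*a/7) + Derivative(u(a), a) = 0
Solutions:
 u(a) = C1 - 3*a*acos(-8*a/7) - 3*sqrt(49 - 64*a^2)/8


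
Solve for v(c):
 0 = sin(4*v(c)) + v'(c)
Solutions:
 v(c) = -acos((-C1 - exp(8*c))/(C1 - exp(8*c)))/4 + pi/2
 v(c) = acos((-C1 - exp(8*c))/(C1 - exp(8*c)))/4


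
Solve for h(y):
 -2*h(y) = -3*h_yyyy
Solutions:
 h(y) = C1*exp(-2^(1/4)*3^(3/4)*y/3) + C2*exp(2^(1/4)*3^(3/4)*y/3) + C3*sin(2^(1/4)*3^(3/4)*y/3) + C4*cos(2^(1/4)*3^(3/4)*y/3)


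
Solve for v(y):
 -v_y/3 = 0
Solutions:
 v(y) = C1


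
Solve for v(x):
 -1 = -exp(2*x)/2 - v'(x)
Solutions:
 v(x) = C1 + x - exp(2*x)/4


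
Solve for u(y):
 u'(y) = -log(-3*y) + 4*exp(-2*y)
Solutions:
 u(y) = C1 - y*log(-y) + y*(1 - log(3)) - 2*exp(-2*y)


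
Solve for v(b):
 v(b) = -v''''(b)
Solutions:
 v(b) = (C1*sin(sqrt(2)*b/2) + C2*cos(sqrt(2)*b/2))*exp(-sqrt(2)*b/2) + (C3*sin(sqrt(2)*b/2) + C4*cos(sqrt(2)*b/2))*exp(sqrt(2)*b/2)


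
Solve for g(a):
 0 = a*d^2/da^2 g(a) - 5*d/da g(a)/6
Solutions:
 g(a) = C1 + C2*a^(11/6)


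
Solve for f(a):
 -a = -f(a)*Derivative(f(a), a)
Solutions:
 f(a) = -sqrt(C1 + a^2)
 f(a) = sqrt(C1 + a^2)


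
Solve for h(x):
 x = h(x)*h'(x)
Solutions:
 h(x) = -sqrt(C1 + x^2)
 h(x) = sqrt(C1 + x^2)


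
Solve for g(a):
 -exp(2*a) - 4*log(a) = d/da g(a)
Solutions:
 g(a) = C1 - 4*a*log(a) + 4*a - exp(2*a)/2


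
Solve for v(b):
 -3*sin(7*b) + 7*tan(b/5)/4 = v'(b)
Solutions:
 v(b) = C1 - 35*log(cos(b/5))/4 + 3*cos(7*b)/7


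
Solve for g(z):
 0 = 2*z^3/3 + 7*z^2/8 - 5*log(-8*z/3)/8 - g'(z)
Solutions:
 g(z) = C1 + z^4/6 + 7*z^3/24 - 5*z*log(-z)/8 + 5*z*(-3*log(2) + 1 + log(3))/8


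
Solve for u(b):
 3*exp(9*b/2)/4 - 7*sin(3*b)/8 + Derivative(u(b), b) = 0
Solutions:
 u(b) = C1 - exp(9*b/2)/6 - 7*cos(3*b)/24


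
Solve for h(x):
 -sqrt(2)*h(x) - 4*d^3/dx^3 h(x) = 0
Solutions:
 h(x) = C3*exp(-sqrt(2)*x/2) + (C1*sin(sqrt(6)*x/4) + C2*cos(sqrt(6)*x/4))*exp(sqrt(2)*x/4)


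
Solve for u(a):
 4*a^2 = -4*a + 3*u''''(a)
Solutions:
 u(a) = C1 + C2*a + C3*a^2 + C4*a^3 + a^6/270 + a^5/90


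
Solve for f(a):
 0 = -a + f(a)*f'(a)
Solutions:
 f(a) = -sqrt(C1 + a^2)
 f(a) = sqrt(C1 + a^2)


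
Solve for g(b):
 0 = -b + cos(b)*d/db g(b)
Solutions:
 g(b) = C1 + Integral(b/cos(b), b)


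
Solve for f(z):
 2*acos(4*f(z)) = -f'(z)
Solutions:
 Integral(1/acos(4*_y), (_y, f(z))) = C1 - 2*z


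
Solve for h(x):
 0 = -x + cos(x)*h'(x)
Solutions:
 h(x) = C1 + Integral(x/cos(x), x)


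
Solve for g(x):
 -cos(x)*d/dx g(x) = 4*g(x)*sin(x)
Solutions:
 g(x) = C1*cos(x)^4


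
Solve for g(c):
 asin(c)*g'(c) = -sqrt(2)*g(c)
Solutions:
 g(c) = C1*exp(-sqrt(2)*Integral(1/asin(c), c))


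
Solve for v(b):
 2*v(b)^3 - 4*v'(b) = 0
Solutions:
 v(b) = -sqrt(-1/(C1 + b))
 v(b) = sqrt(-1/(C1 + b))


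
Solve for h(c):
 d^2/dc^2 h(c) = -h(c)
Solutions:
 h(c) = C1*sin(c) + C2*cos(c)


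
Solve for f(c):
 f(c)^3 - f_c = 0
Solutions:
 f(c) = -sqrt(2)*sqrt(-1/(C1 + c))/2
 f(c) = sqrt(2)*sqrt(-1/(C1 + c))/2


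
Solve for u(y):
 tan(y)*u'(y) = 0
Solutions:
 u(y) = C1


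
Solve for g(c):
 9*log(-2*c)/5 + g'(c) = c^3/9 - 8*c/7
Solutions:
 g(c) = C1 + c^4/36 - 4*c^2/7 - 9*c*log(-c)/5 + 9*c*(1 - log(2))/5


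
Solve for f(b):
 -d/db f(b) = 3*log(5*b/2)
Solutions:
 f(b) = C1 - 3*b*log(b) + b*log(8/125) + 3*b


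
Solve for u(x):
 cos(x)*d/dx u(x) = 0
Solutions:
 u(x) = C1


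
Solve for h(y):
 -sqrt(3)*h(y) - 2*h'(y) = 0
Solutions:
 h(y) = C1*exp(-sqrt(3)*y/2)


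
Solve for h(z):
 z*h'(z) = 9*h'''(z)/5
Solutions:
 h(z) = C1 + Integral(C2*airyai(15^(1/3)*z/3) + C3*airybi(15^(1/3)*z/3), z)


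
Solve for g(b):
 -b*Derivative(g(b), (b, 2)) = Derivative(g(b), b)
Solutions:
 g(b) = C1 + C2*log(b)


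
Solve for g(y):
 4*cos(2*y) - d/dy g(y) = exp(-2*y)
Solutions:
 g(y) = C1 + 2*sin(2*y) + exp(-2*y)/2


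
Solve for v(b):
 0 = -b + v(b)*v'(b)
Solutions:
 v(b) = -sqrt(C1 + b^2)
 v(b) = sqrt(C1 + b^2)


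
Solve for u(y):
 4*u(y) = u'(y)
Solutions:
 u(y) = C1*exp(4*y)


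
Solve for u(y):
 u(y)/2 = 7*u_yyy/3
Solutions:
 u(y) = C3*exp(14^(2/3)*3^(1/3)*y/14) + (C1*sin(14^(2/3)*3^(5/6)*y/28) + C2*cos(14^(2/3)*3^(5/6)*y/28))*exp(-14^(2/3)*3^(1/3)*y/28)


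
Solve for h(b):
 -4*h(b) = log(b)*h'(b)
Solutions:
 h(b) = C1*exp(-4*li(b))


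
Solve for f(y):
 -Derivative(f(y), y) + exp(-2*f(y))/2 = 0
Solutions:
 f(y) = log(-sqrt(C1 + y))
 f(y) = log(C1 + y)/2


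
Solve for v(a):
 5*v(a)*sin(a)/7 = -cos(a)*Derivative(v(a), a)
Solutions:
 v(a) = C1*cos(a)^(5/7)


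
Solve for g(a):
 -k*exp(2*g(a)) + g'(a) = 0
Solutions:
 g(a) = log(-sqrt(-1/(C1 + a*k))) - log(2)/2
 g(a) = log(-1/(C1 + a*k))/2 - log(2)/2


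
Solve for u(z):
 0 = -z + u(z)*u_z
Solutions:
 u(z) = -sqrt(C1 + z^2)
 u(z) = sqrt(C1 + z^2)


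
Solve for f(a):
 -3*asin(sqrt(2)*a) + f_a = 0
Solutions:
 f(a) = C1 + 3*a*asin(sqrt(2)*a) + 3*sqrt(2)*sqrt(1 - 2*a^2)/2


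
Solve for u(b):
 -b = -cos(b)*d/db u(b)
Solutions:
 u(b) = C1 + Integral(b/cos(b), b)


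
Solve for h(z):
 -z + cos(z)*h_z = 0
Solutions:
 h(z) = C1 + Integral(z/cos(z), z)


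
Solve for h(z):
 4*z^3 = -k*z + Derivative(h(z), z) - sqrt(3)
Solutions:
 h(z) = C1 + k*z^2/2 + z^4 + sqrt(3)*z


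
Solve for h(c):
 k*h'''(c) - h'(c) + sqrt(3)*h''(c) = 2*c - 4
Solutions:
 h(c) = C1 + C2*exp(c*(sqrt(4*k + 3) - sqrt(3))/(2*k)) + C3*exp(-c*(sqrt(4*k + 3) + sqrt(3))/(2*k)) - c^2 - 2*sqrt(3)*c + 4*c


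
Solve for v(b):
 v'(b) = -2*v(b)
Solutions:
 v(b) = C1*exp(-2*b)


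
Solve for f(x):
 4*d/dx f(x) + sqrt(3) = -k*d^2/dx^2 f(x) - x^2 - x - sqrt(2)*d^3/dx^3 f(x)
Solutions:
 f(x) = C1 + C2*exp(sqrt(2)*x*(-k + sqrt(k^2 - 16*sqrt(2)))/4) + C3*exp(-sqrt(2)*x*(k + sqrt(k^2 - 16*sqrt(2)))/4) - k^2*x/32 + k*x^2/16 + k*x/16 - x^3/12 - x^2/8 - sqrt(3)*x/4 + sqrt(2)*x/8


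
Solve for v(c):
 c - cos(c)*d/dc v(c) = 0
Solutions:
 v(c) = C1 + Integral(c/cos(c), c)


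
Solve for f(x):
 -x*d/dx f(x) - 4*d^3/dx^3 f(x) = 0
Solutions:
 f(x) = C1 + Integral(C2*airyai(-2^(1/3)*x/2) + C3*airybi(-2^(1/3)*x/2), x)


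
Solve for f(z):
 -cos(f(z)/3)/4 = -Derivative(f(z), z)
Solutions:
 -z/4 - 3*log(sin(f(z)/3) - 1)/2 + 3*log(sin(f(z)/3) + 1)/2 = C1


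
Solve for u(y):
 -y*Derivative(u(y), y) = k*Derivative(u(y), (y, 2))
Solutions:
 u(y) = C1 + C2*sqrt(k)*erf(sqrt(2)*y*sqrt(1/k)/2)


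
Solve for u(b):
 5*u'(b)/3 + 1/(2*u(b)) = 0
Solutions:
 u(b) = -sqrt(C1 - 15*b)/5
 u(b) = sqrt(C1 - 15*b)/5


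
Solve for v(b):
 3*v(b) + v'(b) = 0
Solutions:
 v(b) = C1*exp(-3*b)


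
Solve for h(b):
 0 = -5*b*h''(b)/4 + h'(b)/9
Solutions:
 h(b) = C1 + C2*b^(49/45)


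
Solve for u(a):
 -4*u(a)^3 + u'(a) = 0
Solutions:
 u(a) = -sqrt(2)*sqrt(-1/(C1 + 4*a))/2
 u(a) = sqrt(2)*sqrt(-1/(C1 + 4*a))/2


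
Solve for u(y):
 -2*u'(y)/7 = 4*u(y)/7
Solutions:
 u(y) = C1*exp(-2*y)


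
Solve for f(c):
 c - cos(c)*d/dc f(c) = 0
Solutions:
 f(c) = C1 + Integral(c/cos(c), c)


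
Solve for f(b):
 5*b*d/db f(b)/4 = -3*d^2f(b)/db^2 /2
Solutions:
 f(b) = C1 + C2*erf(sqrt(15)*b/6)


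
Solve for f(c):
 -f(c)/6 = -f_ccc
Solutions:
 f(c) = C3*exp(6^(2/3)*c/6) + (C1*sin(2^(2/3)*3^(1/6)*c/4) + C2*cos(2^(2/3)*3^(1/6)*c/4))*exp(-6^(2/3)*c/12)


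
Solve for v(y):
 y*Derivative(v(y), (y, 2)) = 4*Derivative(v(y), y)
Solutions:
 v(y) = C1 + C2*y^5


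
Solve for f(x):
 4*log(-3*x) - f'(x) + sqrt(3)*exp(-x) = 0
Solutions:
 f(x) = C1 + 4*x*log(-x) + 4*x*(-1 + log(3)) - sqrt(3)*exp(-x)


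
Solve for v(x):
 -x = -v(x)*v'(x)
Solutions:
 v(x) = -sqrt(C1 + x^2)
 v(x) = sqrt(C1 + x^2)


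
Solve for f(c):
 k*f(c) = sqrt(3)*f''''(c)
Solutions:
 f(c) = C1*exp(-3^(7/8)*c*k^(1/4)/3) + C2*exp(3^(7/8)*c*k^(1/4)/3) + C3*exp(-3^(7/8)*I*c*k^(1/4)/3) + C4*exp(3^(7/8)*I*c*k^(1/4)/3)


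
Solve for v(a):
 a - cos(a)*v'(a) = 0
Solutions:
 v(a) = C1 + Integral(a/cos(a), a)


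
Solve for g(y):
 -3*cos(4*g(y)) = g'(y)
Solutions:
 g(y) = -asin((C1 + exp(24*y))/(C1 - exp(24*y)))/4 + pi/4
 g(y) = asin((C1 + exp(24*y))/(C1 - exp(24*y)))/4


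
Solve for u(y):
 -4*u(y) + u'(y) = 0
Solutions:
 u(y) = C1*exp(4*y)


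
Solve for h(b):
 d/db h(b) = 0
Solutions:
 h(b) = C1


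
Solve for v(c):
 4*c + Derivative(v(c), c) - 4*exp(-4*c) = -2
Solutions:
 v(c) = C1 - 2*c^2 - 2*c - exp(-4*c)


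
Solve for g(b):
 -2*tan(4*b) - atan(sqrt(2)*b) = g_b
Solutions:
 g(b) = C1 - b*atan(sqrt(2)*b) + sqrt(2)*log(2*b^2 + 1)/4 + log(cos(4*b))/2


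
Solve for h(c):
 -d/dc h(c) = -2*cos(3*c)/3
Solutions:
 h(c) = C1 + 2*sin(3*c)/9


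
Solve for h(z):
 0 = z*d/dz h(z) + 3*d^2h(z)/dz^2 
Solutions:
 h(z) = C1 + C2*erf(sqrt(6)*z/6)


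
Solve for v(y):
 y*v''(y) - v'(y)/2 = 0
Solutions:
 v(y) = C1 + C2*y^(3/2)


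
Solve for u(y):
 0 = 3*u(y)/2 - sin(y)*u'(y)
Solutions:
 u(y) = C1*(cos(y) - 1)^(3/4)/(cos(y) + 1)^(3/4)


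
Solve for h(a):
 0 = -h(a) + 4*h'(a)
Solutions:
 h(a) = C1*exp(a/4)


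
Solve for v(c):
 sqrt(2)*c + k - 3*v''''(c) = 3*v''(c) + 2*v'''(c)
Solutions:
 v(c) = C1 + C2*c + sqrt(2)*c^3/18 + c^2*(3*k - 2*sqrt(2))/18 + (C3*sin(2*sqrt(2)*c/3) + C4*cos(2*sqrt(2)*c/3))*exp(-c/3)


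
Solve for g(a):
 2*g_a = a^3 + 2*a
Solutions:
 g(a) = C1 + a^4/8 + a^2/2


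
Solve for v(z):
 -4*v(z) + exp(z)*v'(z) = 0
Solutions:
 v(z) = C1*exp(-4*exp(-z))


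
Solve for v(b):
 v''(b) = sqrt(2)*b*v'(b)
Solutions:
 v(b) = C1 + C2*erfi(2^(3/4)*b/2)


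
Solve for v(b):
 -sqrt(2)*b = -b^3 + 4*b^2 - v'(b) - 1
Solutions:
 v(b) = C1 - b^4/4 + 4*b^3/3 + sqrt(2)*b^2/2 - b


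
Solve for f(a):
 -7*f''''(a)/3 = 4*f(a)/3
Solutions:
 f(a) = (C1*sin(7^(3/4)*a/7) + C2*cos(7^(3/4)*a/7))*exp(-7^(3/4)*a/7) + (C3*sin(7^(3/4)*a/7) + C4*cos(7^(3/4)*a/7))*exp(7^(3/4)*a/7)


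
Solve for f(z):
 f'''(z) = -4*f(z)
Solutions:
 f(z) = C3*exp(-2^(2/3)*z) + (C1*sin(2^(2/3)*sqrt(3)*z/2) + C2*cos(2^(2/3)*sqrt(3)*z/2))*exp(2^(2/3)*z/2)


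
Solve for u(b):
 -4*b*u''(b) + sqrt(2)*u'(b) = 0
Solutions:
 u(b) = C1 + C2*b^(sqrt(2)/4 + 1)


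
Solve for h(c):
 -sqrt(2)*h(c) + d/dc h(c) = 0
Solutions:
 h(c) = C1*exp(sqrt(2)*c)


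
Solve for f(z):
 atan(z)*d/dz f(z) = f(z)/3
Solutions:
 f(z) = C1*exp(Integral(1/atan(z), z)/3)


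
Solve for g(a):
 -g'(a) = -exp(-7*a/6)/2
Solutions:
 g(a) = C1 - 3*exp(-7*a/6)/7


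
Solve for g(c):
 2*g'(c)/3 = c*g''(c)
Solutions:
 g(c) = C1 + C2*c^(5/3)


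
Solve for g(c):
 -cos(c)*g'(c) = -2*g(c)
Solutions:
 g(c) = C1*(sin(c) + 1)/(sin(c) - 1)


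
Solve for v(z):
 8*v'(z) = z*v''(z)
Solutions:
 v(z) = C1 + C2*z^9


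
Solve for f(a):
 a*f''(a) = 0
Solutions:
 f(a) = C1 + C2*a


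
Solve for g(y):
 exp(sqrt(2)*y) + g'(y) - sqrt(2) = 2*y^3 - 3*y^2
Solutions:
 g(y) = C1 + y^4/2 - y^3 + sqrt(2)*y - sqrt(2)*exp(sqrt(2)*y)/2


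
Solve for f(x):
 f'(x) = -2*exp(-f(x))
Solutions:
 f(x) = log(C1 - 2*x)


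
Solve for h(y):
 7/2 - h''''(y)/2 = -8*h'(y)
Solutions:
 h(y) = C1 + C4*exp(2*2^(1/3)*y) - 7*y/16 + (C2*sin(2^(1/3)*sqrt(3)*y) + C3*cos(2^(1/3)*sqrt(3)*y))*exp(-2^(1/3)*y)


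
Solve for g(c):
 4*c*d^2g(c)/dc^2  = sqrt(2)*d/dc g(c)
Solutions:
 g(c) = C1 + C2*c^(sqrt(2)/4 + 1)


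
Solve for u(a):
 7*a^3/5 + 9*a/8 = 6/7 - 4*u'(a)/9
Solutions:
 u(a) = C1 - 63*a^4/80 - 81*a^2/64 + 27*a/14


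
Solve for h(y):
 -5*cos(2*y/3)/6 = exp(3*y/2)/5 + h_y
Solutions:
 h(y) = C1 - 2*exp(3*y/2)/15 - 5*sin(2*y/3)/4


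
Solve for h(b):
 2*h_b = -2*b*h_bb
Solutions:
 h(b) = C1 + C2*log(b)


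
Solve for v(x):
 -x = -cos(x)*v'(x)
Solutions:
 v(x) = C1 + Integral(x/cos(x), x)


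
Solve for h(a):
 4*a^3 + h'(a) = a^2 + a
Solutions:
 h(a) = C1 - a^4 + a^3/3 + a^2/2


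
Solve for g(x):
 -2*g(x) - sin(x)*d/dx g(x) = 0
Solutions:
 g(x) = C1*(cos(x) + 1)/(cos(x) - 1)


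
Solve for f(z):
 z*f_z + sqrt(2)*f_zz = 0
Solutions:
 f(z) = C1 + C2*erf(2^(1/4)*z/2)


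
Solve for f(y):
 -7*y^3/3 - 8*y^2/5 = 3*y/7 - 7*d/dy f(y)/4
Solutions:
 f(y) = C1 + y^4/3 + 32*y^3/105 + 6*y^2/49


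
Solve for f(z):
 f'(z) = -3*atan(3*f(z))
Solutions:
 Integral(1/atan(3*_y), (_y, f(z))) = C1 - 3*z


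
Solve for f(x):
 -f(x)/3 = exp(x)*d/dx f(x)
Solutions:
 f(x) = C1*exp(exp(-x)/3)


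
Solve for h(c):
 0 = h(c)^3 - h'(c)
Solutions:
 h(c) = -sqrt(2)*sqrt(-1/(C1 + c))/2
 h(c) = sqrt(2)*sqrt(-1/(C1 + c))/2


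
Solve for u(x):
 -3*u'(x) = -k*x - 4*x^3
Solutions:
 u(x) = C1 + k*x^2/6 + x^4/3


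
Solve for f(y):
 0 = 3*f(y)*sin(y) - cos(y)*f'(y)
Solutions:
 f(y) = C1/cos(y)^3


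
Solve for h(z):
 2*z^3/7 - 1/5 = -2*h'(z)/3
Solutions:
 h(z) = C1 - 3*z^4/28 + 3*z/10


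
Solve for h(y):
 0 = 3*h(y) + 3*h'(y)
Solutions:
 h(y) = C1*exp(-y)


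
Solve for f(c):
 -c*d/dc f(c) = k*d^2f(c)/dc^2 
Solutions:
 f(c) = C1 + C2*sqrt(k)*erf(sqrt(2)*c*sqrt(1/k)/2)


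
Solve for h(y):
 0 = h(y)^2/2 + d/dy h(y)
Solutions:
 h(y) = 2/(C1 + y)


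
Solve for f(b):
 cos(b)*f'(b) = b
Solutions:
 f(b) = C1 + Integral(b/cos(b), b)


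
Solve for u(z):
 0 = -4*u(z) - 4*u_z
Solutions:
 u(z) = C1*exp(-z)


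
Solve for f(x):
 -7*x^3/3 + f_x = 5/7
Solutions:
 f(x) = C1 + 7*x^4/12 + 5*x/7


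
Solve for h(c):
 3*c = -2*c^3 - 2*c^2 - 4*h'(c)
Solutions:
 h(c) = C1 - c^4/8 - c^3/6 - 3*c^2/8


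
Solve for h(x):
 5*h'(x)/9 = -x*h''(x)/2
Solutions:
 h(x) = C1 + C2/x^(1/9)


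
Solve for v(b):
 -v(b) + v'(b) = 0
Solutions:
 v(b) = C1*exp(b)


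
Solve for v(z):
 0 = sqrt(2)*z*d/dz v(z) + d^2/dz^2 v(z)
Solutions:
 v(z) = C1 + C2*erf(2^(3/4)*z/2)


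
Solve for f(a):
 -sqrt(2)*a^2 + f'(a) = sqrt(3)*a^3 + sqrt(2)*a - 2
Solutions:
 f(a) = C1 + sqrt(3)*a^4/4 + sqrt(2)*a^3/3 + sqrt(2)*a^2/2 - 2*a


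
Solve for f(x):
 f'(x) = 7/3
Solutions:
 f(x) = C1 + 7*x/3


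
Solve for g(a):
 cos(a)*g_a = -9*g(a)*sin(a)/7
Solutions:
 g(a) = C1*cos(a)^(9/7)


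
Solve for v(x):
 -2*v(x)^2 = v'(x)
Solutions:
 v(x) = 1/(C1 + 2*x)


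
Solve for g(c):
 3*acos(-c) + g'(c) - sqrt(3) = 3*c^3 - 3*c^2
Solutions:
 g(c) = C1 + 3*c^4/4 - c^3 - 3*c*acos(-c) + sqrt(3)*c - 3*sqrt(1 - c^2)


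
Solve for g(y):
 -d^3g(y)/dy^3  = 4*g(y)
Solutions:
 g(y) = C3*exp(-2^(2/3)*y) + (C1*sin(2^(2/3)*sqrt(3)*y/2) + C2*cos(2^(2/3)*sqrt(3)*y/2))*exp(2^(2/3)*y/2)


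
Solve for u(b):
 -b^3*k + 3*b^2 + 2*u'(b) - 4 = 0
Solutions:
 u(b) = C1 + b^4*k/8 - b^3/2 + 2*b


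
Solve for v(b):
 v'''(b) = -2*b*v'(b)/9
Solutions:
 v(b) = C1 + Integral(C2*airyai(-6^(1/3)*b/3) + C3*airybi(-6^(1/3)*b/3), b)


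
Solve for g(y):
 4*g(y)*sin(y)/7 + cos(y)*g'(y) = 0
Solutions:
 g(y) = C1*cos(y)^(4/7)


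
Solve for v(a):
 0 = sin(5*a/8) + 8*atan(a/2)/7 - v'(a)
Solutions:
 v(a) = C1 + 8*a*atan(a/2)/7 - 8*log(a^2 + 4)/7 - 8*cos(5*a/8)/5


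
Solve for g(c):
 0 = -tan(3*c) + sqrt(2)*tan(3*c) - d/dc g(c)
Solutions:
 g(c) = C1 - sqrt(2)*log(cos(3*c))/3 + log(cos(3*c))/3


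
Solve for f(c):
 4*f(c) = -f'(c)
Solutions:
 f(c) = C1*exp(-4*c)


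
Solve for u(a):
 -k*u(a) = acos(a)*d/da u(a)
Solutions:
 u(a) = C1*exp(-k*Integral(1/acos(a), a))


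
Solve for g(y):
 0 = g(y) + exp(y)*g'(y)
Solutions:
 g(y) = C1*exp(exp(-y))


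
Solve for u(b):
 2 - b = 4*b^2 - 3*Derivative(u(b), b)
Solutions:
 u(b) = C1 + 4*b^3/9 + b^2/6 - 2*b/3


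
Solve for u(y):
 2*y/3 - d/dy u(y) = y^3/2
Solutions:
 u(y) = C1 - y^4/8 + y^2/3


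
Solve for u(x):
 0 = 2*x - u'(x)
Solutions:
 u(x) = C1 + x^2


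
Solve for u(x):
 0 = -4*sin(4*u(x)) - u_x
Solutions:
 u(x) = -acos((-C1 - exp(32*x))/(C1 - exp(32*x)))/4 + pi/2
 u(x) = acos((-C1 - exp(32*x))/(C1 - exp(32*x)))/4


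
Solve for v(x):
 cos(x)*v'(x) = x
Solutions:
 v(x) = C1 + Integral(x/cos(x), x)


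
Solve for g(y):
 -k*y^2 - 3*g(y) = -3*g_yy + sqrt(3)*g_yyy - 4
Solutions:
 g(y) = C1*exp(y*(2*2^(1/3)*3^(2/3)/(3*sqrt(15) + 7*sqrt(3))^(1/3) + 2^(2/3)*3^(1/3)*(3*sqrt(15) + 7*sqrt(3))^(1/3) + 4*sqrt(3))/12)*sin(2^(1/3)*3^(1/6)*y*(-2^(1/3)*3^(2/3)*(3*sqrt(15) + 7*sqrt(3))^(1/3) + 6/(3*sqrt(15) + 7*sqrt(3))^(1/3))/12) + C2*exp(y*(2*2^(1/3)*3^(2/3)/(3*sqrt(15) + 7*sqrt(3))^(1/3) + 2^(2/3)*3^(1/3)*(3*sqrt(15) + 7*sqrt(3))^(1/3) + 4*sqrt(3))/12)*cos(2^(1/3)*3^(1/6)*y*(-2^(1/3)*3^(2/3)*(3*sqrt(15) + 7*sqrt(3))^(1/3) + 6/(3*sqrt(15) + 7*sqrt(3))^(1/3))/12) + C3*exp(y*(-2^(2/3)*3^(1/3)*(3*sqrt(15) + 7*sqrt(3))^(1/3) - 2*2^(1/3)*3^(2/3)/(3*sqrt(15) + 7*sqrt(3))^(1/3) + 2*sqrt(3))/6) - k*y^2/3 - 2*k/3 + 4/3


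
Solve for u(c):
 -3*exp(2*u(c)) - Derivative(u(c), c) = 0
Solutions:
 u(c) = log(-sqrt(-1/(C1 - 3*c))) - log(2)/2
 u(c) = log(-1/(C1 - 3*c))/2 - log(2)/2


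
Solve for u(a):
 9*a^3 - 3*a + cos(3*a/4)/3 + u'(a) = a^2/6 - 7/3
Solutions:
 u(a) = C1 - 9*a^4/4 + a^3/18 + 3*a^2/2 - 7*a/3 - 4*sin(3*a/4)/9


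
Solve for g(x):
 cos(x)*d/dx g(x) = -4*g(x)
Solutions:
 g(x) = C1*(sin(x)^2 - 2*sin(x) + 1)/(sin(x)^2 + 2*sin(x) + 1)


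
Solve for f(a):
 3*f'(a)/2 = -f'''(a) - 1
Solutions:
 f(a) = C1 + C2*sin(sqrt(6)*a/2) + C3*cos(sqrt(6)*a/2) - 2*a/3


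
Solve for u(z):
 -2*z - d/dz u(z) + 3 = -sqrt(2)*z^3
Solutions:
 u(z) = C1 + sqrt(2)*z^4/4 - z^2 + 3*z


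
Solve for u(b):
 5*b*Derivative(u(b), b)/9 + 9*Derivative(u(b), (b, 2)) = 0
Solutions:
 u(b) = C1 + C2*erf(sqrt(10)*b/18)


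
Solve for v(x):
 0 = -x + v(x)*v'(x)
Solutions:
 v(x) = -sqrt(C1 + x^2)
 v(x) = sqrt(C1 + x^2)


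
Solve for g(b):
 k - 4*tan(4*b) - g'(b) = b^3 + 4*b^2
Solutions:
 g(b) = C1 - b^4/4 - 4*b^3/3 + b*k + log(cos(4*b))


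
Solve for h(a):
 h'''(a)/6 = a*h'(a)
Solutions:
 h(a) = C1 + Integral(C2*airyai(6^(1/3)*a) + C3*airybi(6^(1/3)*a), a)


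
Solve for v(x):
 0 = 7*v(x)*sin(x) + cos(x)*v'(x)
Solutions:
 v(x) = C1*cos(x)^7


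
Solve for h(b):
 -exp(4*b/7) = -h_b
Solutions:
 h(b) = C1 + 7*exp(4*b/7)/4


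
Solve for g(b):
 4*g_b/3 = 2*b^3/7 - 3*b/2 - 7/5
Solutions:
 g(b) = C1 + 3*b^4/56 - 9*b^2/16 - 21*b/20


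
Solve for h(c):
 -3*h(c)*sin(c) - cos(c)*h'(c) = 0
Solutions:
 h(c) = C1*cos(c)^3


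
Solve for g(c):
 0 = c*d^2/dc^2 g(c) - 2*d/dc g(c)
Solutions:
 g(c) = C1 + C2*c^3


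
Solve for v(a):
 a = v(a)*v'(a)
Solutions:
 v(a) = -sqrt(C1 + a^2)
 v(a) = sqrt(C1 + a^2)


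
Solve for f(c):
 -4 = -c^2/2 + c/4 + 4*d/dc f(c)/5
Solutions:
 f(c) = C1 + 5*c^3/24 - 5*c^2/32 - 5*c


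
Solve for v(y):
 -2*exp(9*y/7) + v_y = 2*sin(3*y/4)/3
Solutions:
 v(y) = C1 + 14*exp(9*y/7)/9 - 8*cos(3*y/4)/9


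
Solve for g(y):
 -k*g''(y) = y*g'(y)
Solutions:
 g(y) = C1 + C2*sqrt(k)*erf(sqrt(2)*y*sqrt(1/k)/2)


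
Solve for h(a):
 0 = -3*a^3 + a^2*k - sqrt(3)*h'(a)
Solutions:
 h(a) = C1 - sqrt(3)*a^4/4 + sqrt(3)*a^3*k/9


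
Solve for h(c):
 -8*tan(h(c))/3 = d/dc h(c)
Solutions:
 h(c) = pi - asin(C1*exp(-8*c/3))
 h(c) = asin(C1*exp(-8*c/3))


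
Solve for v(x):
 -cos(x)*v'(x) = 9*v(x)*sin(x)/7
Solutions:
 v(x) = C1*cos(x)^(9/7)


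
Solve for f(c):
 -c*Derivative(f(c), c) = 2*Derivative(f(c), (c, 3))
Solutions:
 f(c) = C1 + Integral(C2*airyai(-2^(2/3)*c/2) + C3*airybi(-2^(2/3)*c/2), c)


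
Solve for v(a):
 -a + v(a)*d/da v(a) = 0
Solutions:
 v(a) = -sqrt(C1 + a^2)
 v(a) = sqrt(C1 + a^2)


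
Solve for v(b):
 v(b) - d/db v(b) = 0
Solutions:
 v(b) = C1*exp(b)


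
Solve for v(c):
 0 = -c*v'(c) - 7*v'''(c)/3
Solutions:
 v(c) = C1 + Integral(C2*airyai(-3^(1/3)*7^(2/3)*c/7) + C3*airybi(-3^(1/3)*7^(2/3)*c/7), c)


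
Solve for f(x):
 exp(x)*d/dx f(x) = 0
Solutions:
 f(x) = C1


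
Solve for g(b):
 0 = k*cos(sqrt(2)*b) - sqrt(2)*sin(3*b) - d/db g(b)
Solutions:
 g(b) = C1 + sqrt(2)*k*sin(sqrt(2)*b)/2 + sqrt(2)*cos(3*b)/3


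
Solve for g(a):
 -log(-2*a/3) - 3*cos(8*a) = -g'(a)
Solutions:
 g(a) = C1 + a*log(-a) - a*log(3) - a + a*log(2) + 3*sin(8*a)/8


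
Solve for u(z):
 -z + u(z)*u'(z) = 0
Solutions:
 u(z) = -sqrt(C1 + z^2)
 u(z) = sqrt(C1 + z^2)


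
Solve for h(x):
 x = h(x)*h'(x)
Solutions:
 h(x) = -sqrt(C1 + x^2)
 h(x) = sqrt(C1 + x^2)


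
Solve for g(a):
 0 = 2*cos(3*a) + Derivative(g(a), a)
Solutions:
 g(a) = C1 - 2*sin(3*a)/3


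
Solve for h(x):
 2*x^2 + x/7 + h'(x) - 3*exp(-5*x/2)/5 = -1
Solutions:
 h(x) = C1 - 2*x^3/3 - x^2/14 - x - 6*exp(-5*x/2)/25


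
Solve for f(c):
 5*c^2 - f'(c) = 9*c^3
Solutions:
 f(c) = C1 - 9*c^4/4 + 5*c^3/3


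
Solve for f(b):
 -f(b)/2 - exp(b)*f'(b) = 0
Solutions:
 f(b) = C1*exp(exp(-b)/2)


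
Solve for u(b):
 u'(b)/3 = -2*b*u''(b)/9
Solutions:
 u(b) = C1 + C2/sqrt(b)


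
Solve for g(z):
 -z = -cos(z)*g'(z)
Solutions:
 g(z) = C1 + Integral(z/cos(z), z)


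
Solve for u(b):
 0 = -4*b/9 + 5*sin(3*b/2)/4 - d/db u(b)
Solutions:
 u(b) = C1 - 2*b^2/9 - 5*cos(3*b/2)/6


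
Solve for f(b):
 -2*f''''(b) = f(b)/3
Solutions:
 f(b) = (C1*sin(2^(1/4)*3^(3/4)*b/6) + C2*cos(2^(1/4)*3^(3/4)*b/6))*exp(-2^(1/4)*3^(3/4)*b/6) + (C3*sin(2^(1/4)*3^(3/4)*b/6) + C4*cos(2^(1/4)*3^(3/4)*b/6))*exp(2^(1/4)*3^(3/4)*b/6)


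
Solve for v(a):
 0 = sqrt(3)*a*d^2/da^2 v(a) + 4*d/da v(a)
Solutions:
 v(a) = C1 + C2*a^(1 - 4*sqrt(3)/3)


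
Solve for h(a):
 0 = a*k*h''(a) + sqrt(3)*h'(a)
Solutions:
 h(a) = C1 + a^(((re(k) - sqrt(3))*re(k) + im(k)^2)/(re(k)^2 + im(k)^2))*(C2*sin(sqrt(3)*log(a)*Abs(im(k))/(re(k)^2 + im(k)^2)) + C3*cos(sqrt(3)*log(a)*im(k)/(re(k)^2 + im(k)^2)))


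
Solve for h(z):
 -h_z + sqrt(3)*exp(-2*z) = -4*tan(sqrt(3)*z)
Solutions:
 h(z) = C1 + 2*sqrt(3)*log(tan(sqrt(3)*z)^2 + 1)/3 - sqrt(3)*exp(-2*z)/2


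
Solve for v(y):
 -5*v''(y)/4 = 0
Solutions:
 v(y) = C1 + C2*y


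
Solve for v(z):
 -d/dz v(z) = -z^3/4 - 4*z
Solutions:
 v(z) = C1 + z^4/16 + 2*z^2


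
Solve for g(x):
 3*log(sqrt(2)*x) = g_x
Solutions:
 g(x) = C1 + 3*x*log(x) - 3*x + 3*x*log(2)/2


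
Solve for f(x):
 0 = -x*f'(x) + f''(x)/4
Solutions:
 f(x) = C1 + C2*erfi(sqrt(2)*x)


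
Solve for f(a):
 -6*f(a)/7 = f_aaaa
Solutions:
 f(a) = (C1*sin(14^(3/4)*3^(1/4)*a/14) + C2*cos(14^(3/4)*3^(1/4)*a/14))*exp(-14^(3/4)*3^(1/4)*a/14) + (C3*sin(14^(3/4)*3^(1/4)*a/14) + C4*cos(14^(3/4)*3^(1/4)*a/14))*exp(14^(3/4)*3^(1/4)*a/14)


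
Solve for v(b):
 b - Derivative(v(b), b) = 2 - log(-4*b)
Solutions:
 v(b) = C1 + b^2/2 + b*log(-b) + b*(-3 + 2*log(2))


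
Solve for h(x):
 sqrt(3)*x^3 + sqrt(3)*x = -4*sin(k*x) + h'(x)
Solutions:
 h(x) = C1 + sqrt(3)*x^4/4 + sqrt(3)*x^2/2 - 4*cos(k*x)/k


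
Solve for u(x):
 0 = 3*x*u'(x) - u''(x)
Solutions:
 u(x) = C1 + C2*erfi(sqrt(6)*x/2)


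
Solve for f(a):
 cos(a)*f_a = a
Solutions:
 f(a) = C1 + Integral(a/cos(a), a)


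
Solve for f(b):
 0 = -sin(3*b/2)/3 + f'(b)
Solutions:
 f(b) = C1 - 2*cos(3*b/2)/9


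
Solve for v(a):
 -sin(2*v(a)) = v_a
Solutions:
 v(a) = pi - acos((-C1 - exp(4*a))/(C1 - exp(4*a)))/2
 v(a) = acos((-C1 - exp(4*a))/(C1 - exp(4*a)))/2


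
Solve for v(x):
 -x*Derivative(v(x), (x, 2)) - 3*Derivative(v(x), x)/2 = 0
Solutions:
 v(x) = C1 + C2/sqrt(x)


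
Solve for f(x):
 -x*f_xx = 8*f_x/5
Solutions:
 f(x) = C1 + C2/x^(3/5)


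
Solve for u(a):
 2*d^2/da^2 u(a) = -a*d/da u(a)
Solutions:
 u(a) = C1 + C2*erf(a/2)


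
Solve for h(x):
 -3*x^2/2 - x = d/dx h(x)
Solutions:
 h(x) = C1 - x^3/2 - x^2/2


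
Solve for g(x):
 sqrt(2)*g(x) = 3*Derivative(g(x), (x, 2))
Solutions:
 g(x) = C1*exp(-2^(1/4)*sqrt(3)*x/3) + C2*exp(2^(1/4)*sqrt(3)*x/3)


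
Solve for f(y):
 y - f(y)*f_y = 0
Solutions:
 f(y) = -sqrt(C1 + y^2)
 f(y) = sqrt(C1 + y^2)


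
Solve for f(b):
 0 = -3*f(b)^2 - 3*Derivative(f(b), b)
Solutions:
 f(b) = 1/(C1 + b)


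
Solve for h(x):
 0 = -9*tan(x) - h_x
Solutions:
 h(x) = C1 + 9*log(cos(x))


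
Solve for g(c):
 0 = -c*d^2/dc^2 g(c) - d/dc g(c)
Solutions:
 g(c) = C1 + C2*log(c)


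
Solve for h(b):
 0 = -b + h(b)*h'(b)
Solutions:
 h(b) = -sqrt(C1 + b^2)
 h(b) = sqrt(C1 + b^2)


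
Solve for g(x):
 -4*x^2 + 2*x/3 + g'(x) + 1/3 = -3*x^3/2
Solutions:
 g(x) = C1 - 3*x^4/8 + 4*x^3/3 - x^2/3 - x/3


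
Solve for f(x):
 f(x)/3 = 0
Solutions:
 f(x) = 0


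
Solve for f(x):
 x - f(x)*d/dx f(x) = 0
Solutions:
 f(x) = -sqrt(C1 + x^2)
 f(x) = sqrt(C1 + x^2)


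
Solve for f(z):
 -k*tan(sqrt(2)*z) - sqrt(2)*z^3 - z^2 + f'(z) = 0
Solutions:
 f(z) = C1 - sqrt(2)*k*log(cos(sqrt(2)*z))/2 + sqrt(2)*z^4/4 + z^3/3


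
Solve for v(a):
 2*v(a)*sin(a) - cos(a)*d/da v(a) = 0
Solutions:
 v(a) = C1/cos(a)^2


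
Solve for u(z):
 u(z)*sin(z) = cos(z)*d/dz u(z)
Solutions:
 u(z) = C1/cos(z)


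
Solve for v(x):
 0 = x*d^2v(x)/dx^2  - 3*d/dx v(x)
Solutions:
 v(x) = C1 + C2*x^4


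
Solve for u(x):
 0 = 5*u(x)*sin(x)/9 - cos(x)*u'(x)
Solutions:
 u(x) = C1/cos(x)^(5/9)


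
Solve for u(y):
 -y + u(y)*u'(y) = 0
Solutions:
 u(y) = -sqrt(C1 + y^2)
 u(y) = sqrt(C1 + y^2)


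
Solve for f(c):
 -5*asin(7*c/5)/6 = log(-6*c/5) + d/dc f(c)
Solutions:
 f(c) = C1 - c*log(-c) - 5*c*asin(7*c/5)/6 - c*log(6) + c + c*log(5) - 5*sqrt(25 - 49*c^2)/42


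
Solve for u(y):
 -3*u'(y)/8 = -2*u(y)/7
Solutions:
 u(y) = C1*exp(16*y/21)


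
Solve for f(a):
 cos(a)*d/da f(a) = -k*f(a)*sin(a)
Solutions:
 f(a) = C1*exp(k*log(cos(a)))


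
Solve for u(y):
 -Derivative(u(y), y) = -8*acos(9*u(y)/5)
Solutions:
 Integral(1/acos(9*_y/5), (_y, u(y))) = C1 + 8*y


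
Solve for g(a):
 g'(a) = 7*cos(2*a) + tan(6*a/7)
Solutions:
 g(a) = C1 - 7*log(cos(6*a/7))/6 + 7*sin(2*a)/2


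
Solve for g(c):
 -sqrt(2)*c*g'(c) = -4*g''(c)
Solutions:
 g(c) = C1 + C2*erfi(2^(3/4)*c/4)


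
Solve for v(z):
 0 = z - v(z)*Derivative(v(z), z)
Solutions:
 v(z) = -sqrt(C1 + z^2)
 v(z) = sqrt(C1 + z^2)


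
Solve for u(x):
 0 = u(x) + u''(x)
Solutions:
 u(x) = C1*sin(x) + C2*cos(x)


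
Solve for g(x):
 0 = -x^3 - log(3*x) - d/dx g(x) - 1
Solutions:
 g(x) = C1 - x^4/4 - x*log(x) - x*log(3)


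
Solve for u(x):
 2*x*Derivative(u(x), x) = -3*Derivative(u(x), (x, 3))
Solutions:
 u(x) = C1 + Integral(C2*airyai(-2^(1/3)*3^(2/3)*x/3) + C3*airybi(-2^(1/3)*3^(2/3)*x/3), x)


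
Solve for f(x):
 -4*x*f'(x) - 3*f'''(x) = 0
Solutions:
 f(x) = C1 + Integral(C2*airyai(-6^(2/3)*x/3) + C3*airybi(-6^(2/3)*x/3), x)


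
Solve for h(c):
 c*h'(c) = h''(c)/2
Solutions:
 h(c) = C1 + C2*erfi(c)


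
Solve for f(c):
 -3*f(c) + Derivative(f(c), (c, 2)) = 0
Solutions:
 f(c) = C1*exp(-sqrt(3)*c) + C2*exp(sqrt(3)*c)


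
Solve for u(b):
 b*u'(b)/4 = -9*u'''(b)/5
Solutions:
 u(b) = C1 + Integral(C2*airyai(-30^(1/3)*b/6) + C3*airybi(-30^(1/3)*b/6), b)


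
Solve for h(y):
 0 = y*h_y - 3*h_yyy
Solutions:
 h(y) = C1 + Integral(C2*airyai(3^(2/3)*y/3) + C3*airybi(3^(2/3)*y/3), y)


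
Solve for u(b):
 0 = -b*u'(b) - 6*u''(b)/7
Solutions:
 u(b) = C1 + C2*erf(sqrt(21)*b/6)


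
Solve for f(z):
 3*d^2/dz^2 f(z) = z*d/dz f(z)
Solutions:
 f(z) = C1 + C2*erfi(sqrt(6)*z/6)


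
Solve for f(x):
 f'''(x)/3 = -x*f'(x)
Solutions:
 f(x) = C1 + Integral(C2*airyai(-3^(1/3)*x) + C3*airybi(-3^(1/3)*x), x)


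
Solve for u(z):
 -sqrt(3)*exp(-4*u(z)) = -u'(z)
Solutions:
 u(z) = log(-I*(C1 + 4*sqrt(3)*z)^(1/4))
 u(z) = log(I*(C1 + 4*sqrt(3)*z)^(1/4))
 u(z) = log(-(C1 + 4*sqrt(3)*z)^(1/4))
 u(z) = log(C1 + 4*sqrt(3)*z)/4


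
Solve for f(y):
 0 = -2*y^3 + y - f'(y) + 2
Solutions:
 f(y) = C1 - y^4/2 + y^2/2 + 2*y


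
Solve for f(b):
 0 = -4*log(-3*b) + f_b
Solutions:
 f(b) = C1 + 4*b*log(-b) + 4*b*(-1 + log(3))


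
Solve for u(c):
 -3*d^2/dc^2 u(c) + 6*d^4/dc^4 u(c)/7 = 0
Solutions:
 u(c) = C1 + C2*c + C3*exp(-sqrt(14)*c/2) + C4*exp(sqrt(14)*c/2)


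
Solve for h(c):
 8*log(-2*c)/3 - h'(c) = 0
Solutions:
 h(c) = C1 + 8*c*log(-c)/3 + 8*c*(-1 + log(2))/3


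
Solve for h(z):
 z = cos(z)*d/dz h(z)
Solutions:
 h(z) = C1 + Integral(z/cos(z), z)


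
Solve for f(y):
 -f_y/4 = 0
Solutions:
 f(y) = C1


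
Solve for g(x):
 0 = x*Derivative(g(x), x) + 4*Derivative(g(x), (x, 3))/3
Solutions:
 g(x) = C1 + Integral(C2*airyai(-6^(1/3)*x/2) + C3*airybi(-6^(1/3)*x/2), x)


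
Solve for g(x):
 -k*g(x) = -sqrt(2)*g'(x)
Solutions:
 g(x) = C1*exp(sqrt(2)*k*x/2)


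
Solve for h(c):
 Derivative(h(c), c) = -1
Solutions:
 h(c) = C1 - c


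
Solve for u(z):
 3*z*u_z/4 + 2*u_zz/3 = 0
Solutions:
 u(z) = C1 + C2*erf(3*z/4)


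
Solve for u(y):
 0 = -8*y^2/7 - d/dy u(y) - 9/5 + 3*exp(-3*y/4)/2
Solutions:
 u(y) = C1 - 8*y^3/21 - 9*y/5 - 2*exp(-3*y/4)


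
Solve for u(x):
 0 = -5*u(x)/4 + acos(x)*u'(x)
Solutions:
 u(x) = C1*exp(5*Integral(1/acos(x), x)/4)


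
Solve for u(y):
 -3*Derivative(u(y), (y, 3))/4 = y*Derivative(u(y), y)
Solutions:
 u(y) = C1 + Integral(C2*airyai(-6^(2/3)*y/3) + C3*airybi(-6^(2/3)*y/3), y)


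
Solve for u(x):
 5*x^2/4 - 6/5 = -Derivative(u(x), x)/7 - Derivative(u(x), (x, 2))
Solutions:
 u(x) = C1 + C2*exp(-x/7) - 35*x^3/12 + 245*x^2/4 - 8491*x/10


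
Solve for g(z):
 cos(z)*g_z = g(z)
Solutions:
 g(z) = C1*sqrt(sin(z) + 1)/sqrt(sin(z) - 1)


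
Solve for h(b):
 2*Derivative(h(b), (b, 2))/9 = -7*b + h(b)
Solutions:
 h(b) = C1*exp(-3*sqrt(2)*b/2) + C2*exp(3*sqrt(2)*b/2) + 7*b


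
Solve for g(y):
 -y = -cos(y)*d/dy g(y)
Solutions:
 g(y) = C1 + Integral(y/cos(y), y)


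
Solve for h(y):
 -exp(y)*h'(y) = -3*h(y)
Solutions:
 h(y) = C1*exp(-3*exp(-y))


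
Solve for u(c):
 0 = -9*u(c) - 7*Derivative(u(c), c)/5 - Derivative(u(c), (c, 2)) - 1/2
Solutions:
 u(c) = (C1*sin(sqrt(851)*c/10) + C2*cos(sqrt(851)*c/10))*exp(-7*c/10) - 1/18


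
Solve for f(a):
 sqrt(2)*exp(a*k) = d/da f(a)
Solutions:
 f(a) = C1 + sqrt(2)*exp(a*k)/k


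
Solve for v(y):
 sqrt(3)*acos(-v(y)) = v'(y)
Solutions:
 Integral(1/acos(-_y), (_y, v(y))) = C1 + sqrt(3)*y


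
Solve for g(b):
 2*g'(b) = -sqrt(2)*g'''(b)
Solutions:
 g(b) = C1 + C2*sin(2^(1/4)*b) + C3*cos(2^(1/4)*b)


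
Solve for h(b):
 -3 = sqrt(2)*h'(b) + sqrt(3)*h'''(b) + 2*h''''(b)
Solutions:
 h(b) = C1 + C2*exp(b*(-2*sqrt(3) + 3^(2/3)/(sqrt(3) + 18*sqrt(2) + sqrt(-3 + (sqrt(3) + 18*sqrt(2))^2))^(1/3) + 3^(1/3)*(sqrt(3) + 18*sqrt(2) + sqrt(-3 + (sqrt(3) + 18*sqrt(2))^2))^(1/3))/12)*sin(3^(1/6)*b*(-3^(2/3)*(sqrt(3) + 18*sqrt(2) + sqrt(-3 + (sqrt(3) + 18*sqrt(2))^2))^(1/3) + 3/(sqrt(3) + 18*sqrt(2) + sqrt(-3 + (sqrt(3) + 18*sqrt(2))^2))^(1/3))/12) + C3*exp(b*(-2*sqrt(3) + 3^(2/3)/(sqrt(3) + 18*sqrt(2) + sqrt(-3 + (sqrt(3) + 18*sqrt(2))^2))^(1/3) + 3^(1/3)*(sqrt(3) + 18*sqrt(2) + sqrt(-3 + (sqrt(3) + 18*sqrt(2))^2))^(1/3))/12)*cos(3^(1/6)*b*(-3^(2/3)*(sqrt(3) + 18*sqrt(2) + sqrt(-3 + (sqrt(3) + 18*sqrt(2))^2))^(1/3) + 3/(sqrt(3) + 18*sqrt(2) + sqrt(-3 + (sqrt(3) + 18*sqrt(2))^2))^(1/3))/12) + C4*exp(-b*(3^(2/3)/(sqrt(3) + 18*sqrt(2) + sqrt(-3 + (sqrt(3) + 18*sqrt(2))^2))^(1/3) + sqrt(3) + 3^(1/3)*(sqrt(3) + 18*sqrt(2) + sqrt(-3 + (sqrt(3) + 18*sqrt(2))^2))^(1/3))/6) - 3*sqrt(2)*b/2


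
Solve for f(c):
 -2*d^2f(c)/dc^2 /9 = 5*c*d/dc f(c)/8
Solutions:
 f(c) = C1 + C2*erf(3*sqrt(10)*c/8)


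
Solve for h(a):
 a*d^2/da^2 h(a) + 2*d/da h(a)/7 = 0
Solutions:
 h(a) = C1 + C2*a^(5/7)


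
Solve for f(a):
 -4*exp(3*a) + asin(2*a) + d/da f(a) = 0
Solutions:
 f(a) = C1 - a*asin(2*a) - sqrt(1 - 4*a^2)/2 + 4*exp(3*a)/3


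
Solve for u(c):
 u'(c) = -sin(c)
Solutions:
 u(c) = C1 + cos(c)


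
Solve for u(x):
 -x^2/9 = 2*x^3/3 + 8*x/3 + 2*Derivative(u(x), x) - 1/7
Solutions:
 u(x) = C1 - x^4/12 - x^3/54 - 2*x^2/3 + x/14


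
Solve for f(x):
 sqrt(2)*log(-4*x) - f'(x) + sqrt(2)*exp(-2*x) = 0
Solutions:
 f(x) = C1 + sqrt(2)*x*log(-x) + sqrt(2)*x*(-1 + 2*log(2)) - sqrt(2)*exp(-2*x)/2


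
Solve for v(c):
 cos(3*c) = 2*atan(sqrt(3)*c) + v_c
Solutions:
 v(c) = C1 - 2*c*atan(sqrt(3)*c) + sqrt(3)*log(3*c^2 + 1)/3 + sin(3*c)/3


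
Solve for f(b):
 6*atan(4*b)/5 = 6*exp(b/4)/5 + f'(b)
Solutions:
 f(b) = C1 + 6*b*atan(4*b)/5 - 24*exp(b/4)/5 - 3*log(16*b^2 + 1)/20


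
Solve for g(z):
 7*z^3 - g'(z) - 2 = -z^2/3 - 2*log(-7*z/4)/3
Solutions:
 g(z) = C1 + 7*z^4/4 + z^3/9 + 2*z*log(-z)/3 + z*(-8/3 - 2*log(2) + 2*log(14)/3)


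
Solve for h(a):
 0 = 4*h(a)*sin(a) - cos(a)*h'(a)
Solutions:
 h(a) = C1/cos(a)^4


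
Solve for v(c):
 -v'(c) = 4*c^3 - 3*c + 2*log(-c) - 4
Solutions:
 v(c) = C1 - c^4 + 3*c^2/2 - 2*c*log(-c) + 6*c


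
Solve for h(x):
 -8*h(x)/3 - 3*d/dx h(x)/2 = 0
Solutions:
 h(x) = C1*exp(-16*x/9)


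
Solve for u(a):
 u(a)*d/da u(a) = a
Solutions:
 u(a) = -sqrt(C1 + a^2)
 u(a) = sqrt(C1 + a^2)


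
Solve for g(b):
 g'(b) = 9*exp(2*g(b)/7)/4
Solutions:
 g(b) = 7*log(-sqrt(-1/(C1 + 9*b))) + 7*log(14)/2
 g(b) = 7*log(-1/(C1 + 9*b))/2 + 7*log(14)/2


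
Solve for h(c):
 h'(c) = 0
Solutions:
 h(c) = C1


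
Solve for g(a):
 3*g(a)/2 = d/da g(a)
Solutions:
 g(a) = C1*exp(3*a/2)


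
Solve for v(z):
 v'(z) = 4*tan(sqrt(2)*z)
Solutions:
 v(z) = C1 - 2*sqrt(2)*log(cos(sqrt(2)*z))


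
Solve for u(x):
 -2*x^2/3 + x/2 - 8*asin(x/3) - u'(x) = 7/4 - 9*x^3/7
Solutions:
 u(x) = C1 + 9*x^4/28 - 2*x^3/9 + x^2/4 - 8*x*asin(x/3) - 7*x/4 - 8*sqrt(9 - x^2)


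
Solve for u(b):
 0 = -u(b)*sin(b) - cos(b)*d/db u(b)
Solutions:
 u(b) = C1*cos(b)


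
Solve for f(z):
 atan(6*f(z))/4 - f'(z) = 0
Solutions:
 Integral(1/atan(6*_y), (_y, f(z))) = C1 + z/4


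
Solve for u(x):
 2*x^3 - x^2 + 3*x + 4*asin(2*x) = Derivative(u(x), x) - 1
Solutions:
 u(x) = C1 + x^4/2 - x^3/3 + 3*x^2/2 + 4*x*asin(2*x) + x + 2*sqrt(1 - 4*x^2)


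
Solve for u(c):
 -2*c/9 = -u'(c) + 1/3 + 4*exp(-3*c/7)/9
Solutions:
 u(c) = C1 + c^2/9 + c/3 - 28*exp(-3*c/7)/27


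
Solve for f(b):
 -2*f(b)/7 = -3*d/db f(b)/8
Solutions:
 f(b) = C1*exp(16*b/21)


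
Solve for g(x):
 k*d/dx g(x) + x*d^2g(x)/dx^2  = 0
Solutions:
 g(x) = C1 + x^(1 - re(k))*(C2*sin(log(x)*Abs(im(k))) + C3*cos(log(x)*im(k)))


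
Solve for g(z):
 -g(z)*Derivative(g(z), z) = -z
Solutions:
 g(z) = -sqrt(C1 + z^2)
 g(z) = sqrt(C1 + z^2)


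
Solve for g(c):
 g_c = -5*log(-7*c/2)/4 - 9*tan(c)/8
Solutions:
 g(c) = C1 - 5*c*log(-c)/4 - 5*c*log(7)/4 + 5*c*log(2)/4 + 5*c/4 + 9*log(cos(c))/8


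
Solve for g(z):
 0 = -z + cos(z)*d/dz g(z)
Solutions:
 g(z) = C1 + Integral(z/cos(z), z)


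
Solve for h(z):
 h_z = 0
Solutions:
 h(z) = C1


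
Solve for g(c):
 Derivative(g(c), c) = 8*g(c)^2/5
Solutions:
 g(c) = -5/(C1 + 8*c)


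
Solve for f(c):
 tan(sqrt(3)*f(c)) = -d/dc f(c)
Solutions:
 f(c) = sqrt(3)*(pi - asin(C1*exp(-sqrt(3)*c)))/3
 f(c) = sqrt(3)*asin(C1*exp(-sqrt(3)*c))/3


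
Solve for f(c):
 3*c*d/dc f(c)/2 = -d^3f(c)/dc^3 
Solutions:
 f(c) = C1 + Integral(C2*airyai(-2^(2/3)*3^(1/3)*c/2) + C3*airybi(-2^(2/3)*3^(1/3)*c/2), c)


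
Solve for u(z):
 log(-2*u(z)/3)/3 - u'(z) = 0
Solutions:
 -3*Integral(1/(log(-_y) - log(3) + log(2)), (_y, u(z))) = C1 - z


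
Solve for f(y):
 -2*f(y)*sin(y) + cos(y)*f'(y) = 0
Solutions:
 f(y) = C1/cos(y)^2


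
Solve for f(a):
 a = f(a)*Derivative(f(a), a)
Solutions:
 f(a) = -sqrt(C1 + a^2)
 f(a) = sqrt(C1 + a^2)


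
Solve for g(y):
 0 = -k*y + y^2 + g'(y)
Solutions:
 g(y) = C1 + k*y^2/2 - y^3/3


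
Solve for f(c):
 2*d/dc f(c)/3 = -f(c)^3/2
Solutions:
 f(c) = -sqrt(2)*sqrt(-1/(C1 - 3*c))
 f(c) = sqrt(2)*sqrt(-1/(C1 - 3*c))


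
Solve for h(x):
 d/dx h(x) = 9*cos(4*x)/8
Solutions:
 h(x) = C1 + 9*sin(4*x)/32


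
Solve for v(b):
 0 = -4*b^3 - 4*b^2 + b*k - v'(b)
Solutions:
 v(b) = C1 - b^4 - 4*b^3/3 + b^2*k/2


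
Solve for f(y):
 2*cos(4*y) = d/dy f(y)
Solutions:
 f(y) = C1 + sin(4*y)/2


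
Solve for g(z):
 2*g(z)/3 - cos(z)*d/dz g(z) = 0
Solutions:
 g(z) = C1*(sin(z) + 1)^(1/3)/(sin(z) - 1)^(1/3)


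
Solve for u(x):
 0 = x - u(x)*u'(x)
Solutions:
 u(x) = -sqrt(C1 + x^2)
 u(x) = sqrt(C1 + x^2)


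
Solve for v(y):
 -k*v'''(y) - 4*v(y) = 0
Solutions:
 v(y) = C1*exp(2^(2/3)*y*(-1/k)^(1/3)) + C2*exp(2^(2/3)*y*(-1/k)^(1/3)*(-1 + sqrt(3)*I)/2) + C3*exp(-2^(2/3)*y*(-1/k)^(1/3)*(1 + sqrt(3)*I)/2)


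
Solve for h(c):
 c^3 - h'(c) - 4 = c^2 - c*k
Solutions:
 h(c) = C1 + c^4/4 - c^3/3 + c^2*k/2 - 4*c


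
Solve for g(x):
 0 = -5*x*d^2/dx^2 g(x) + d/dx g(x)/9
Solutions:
 g(x) = C1 + C2*x^(46/45)


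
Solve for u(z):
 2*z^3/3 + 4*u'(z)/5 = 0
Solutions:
 u(z) = C1 - 5*z^4/24


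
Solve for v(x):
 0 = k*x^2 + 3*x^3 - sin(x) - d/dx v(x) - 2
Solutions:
 v(x) = C1 + k*x^3/3 + 3*x^4/4 - 2*x + cos(x)


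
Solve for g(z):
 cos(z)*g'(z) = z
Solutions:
 g(z) = C1 + Integral(z/cos(z), z)


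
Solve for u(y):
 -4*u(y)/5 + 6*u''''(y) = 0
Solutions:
 u(y) = C1*exp(-15^(3/4)*2^(1/4)*y/15) + C2*exp(15^(3/4)*2^(1/4)*y/15) + C3*sin(15^(3/4)*2^(1/4)*y/15) + C4*cos(15^(3/4)*2^(1/4)*y/15)


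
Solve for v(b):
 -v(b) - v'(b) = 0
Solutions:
 v(b) = C1*exp(-b)


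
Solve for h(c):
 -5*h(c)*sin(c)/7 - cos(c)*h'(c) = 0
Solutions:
 h(c) = C1*cos(c)^(5/7)


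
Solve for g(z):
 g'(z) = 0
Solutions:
 g(z) = C1


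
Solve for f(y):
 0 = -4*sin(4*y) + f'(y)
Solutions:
 f(y) = C1 - cos(4*y)


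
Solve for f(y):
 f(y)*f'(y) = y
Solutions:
 f(y) = -sqrt(C1 + y^2)
 f(y) = sqrt(C1 + y^2)


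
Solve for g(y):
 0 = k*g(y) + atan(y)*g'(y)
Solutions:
 g(y) = C1*exp(-k*Integral(1/atan(y), y))


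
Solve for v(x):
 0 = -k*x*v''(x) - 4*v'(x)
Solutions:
 v(x) = C1 + x^(((re(k) - 4)*re(k) + im(k)^2)/(re(k)^2 + im(k)^2))*(C2*sin(4*log(x)*Abs(im(k))/(re(k)^2 + im(k)^2)) + C3*cos(4*log(x)*im(k)/(re(k)^2 + im(k)^2)))


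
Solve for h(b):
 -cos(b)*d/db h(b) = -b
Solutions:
 h(b) = C1 + Integral(b/cos(b), b)


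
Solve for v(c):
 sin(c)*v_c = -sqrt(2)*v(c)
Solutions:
 v(c) = C1*(cos(c) + 1)^(sqrt(2)/2)/(cos(c) - 1)^(sqrt(2)/2)
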